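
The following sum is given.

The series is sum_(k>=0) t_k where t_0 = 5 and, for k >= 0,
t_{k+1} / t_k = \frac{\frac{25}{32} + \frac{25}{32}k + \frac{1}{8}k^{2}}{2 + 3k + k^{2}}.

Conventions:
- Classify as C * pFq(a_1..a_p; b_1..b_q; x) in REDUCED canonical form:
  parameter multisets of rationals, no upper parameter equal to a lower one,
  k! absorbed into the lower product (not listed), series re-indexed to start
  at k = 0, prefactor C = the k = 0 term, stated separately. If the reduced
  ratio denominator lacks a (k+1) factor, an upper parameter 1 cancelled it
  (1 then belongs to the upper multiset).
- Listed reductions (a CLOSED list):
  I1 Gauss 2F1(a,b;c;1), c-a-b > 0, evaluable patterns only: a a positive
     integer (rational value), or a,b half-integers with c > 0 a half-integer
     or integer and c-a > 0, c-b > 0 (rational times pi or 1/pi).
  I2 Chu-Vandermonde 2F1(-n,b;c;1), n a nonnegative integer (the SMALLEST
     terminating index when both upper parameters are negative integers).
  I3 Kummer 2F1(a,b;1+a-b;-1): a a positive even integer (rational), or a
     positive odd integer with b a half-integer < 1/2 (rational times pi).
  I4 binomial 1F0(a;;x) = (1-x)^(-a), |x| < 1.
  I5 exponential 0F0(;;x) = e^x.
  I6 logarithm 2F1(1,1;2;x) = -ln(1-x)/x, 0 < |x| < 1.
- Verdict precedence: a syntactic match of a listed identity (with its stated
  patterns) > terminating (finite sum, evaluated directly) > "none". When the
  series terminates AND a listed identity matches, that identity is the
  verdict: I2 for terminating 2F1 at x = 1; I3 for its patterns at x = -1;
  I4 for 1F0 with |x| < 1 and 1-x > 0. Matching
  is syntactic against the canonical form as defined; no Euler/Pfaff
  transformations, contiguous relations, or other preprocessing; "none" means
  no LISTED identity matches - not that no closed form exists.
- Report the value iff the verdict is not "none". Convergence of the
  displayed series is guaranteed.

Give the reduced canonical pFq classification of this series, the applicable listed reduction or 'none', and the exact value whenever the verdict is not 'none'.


First insight: x = \frac{1}{8} and factor the ratio over Q (C = 5, x = 1/8): negated roots = parameters.
Ratio: r(k) = \frac{1}{8} * (k+\frac{5}{4}) (k+5) / [(k+2) (k+1)] - rational in k. x = \frac{1}{8}; t_0 = 5; negate the roots.

Classification (C = 5): 2F1 with upper {\frac{5}{4}, 5}, lower {2}, argument x = \frac{1}{8}. Verdict: none - at argument \frac{1}{8} the multisets {\frac{5}{4}, 5} ; {2} match no listed identity.


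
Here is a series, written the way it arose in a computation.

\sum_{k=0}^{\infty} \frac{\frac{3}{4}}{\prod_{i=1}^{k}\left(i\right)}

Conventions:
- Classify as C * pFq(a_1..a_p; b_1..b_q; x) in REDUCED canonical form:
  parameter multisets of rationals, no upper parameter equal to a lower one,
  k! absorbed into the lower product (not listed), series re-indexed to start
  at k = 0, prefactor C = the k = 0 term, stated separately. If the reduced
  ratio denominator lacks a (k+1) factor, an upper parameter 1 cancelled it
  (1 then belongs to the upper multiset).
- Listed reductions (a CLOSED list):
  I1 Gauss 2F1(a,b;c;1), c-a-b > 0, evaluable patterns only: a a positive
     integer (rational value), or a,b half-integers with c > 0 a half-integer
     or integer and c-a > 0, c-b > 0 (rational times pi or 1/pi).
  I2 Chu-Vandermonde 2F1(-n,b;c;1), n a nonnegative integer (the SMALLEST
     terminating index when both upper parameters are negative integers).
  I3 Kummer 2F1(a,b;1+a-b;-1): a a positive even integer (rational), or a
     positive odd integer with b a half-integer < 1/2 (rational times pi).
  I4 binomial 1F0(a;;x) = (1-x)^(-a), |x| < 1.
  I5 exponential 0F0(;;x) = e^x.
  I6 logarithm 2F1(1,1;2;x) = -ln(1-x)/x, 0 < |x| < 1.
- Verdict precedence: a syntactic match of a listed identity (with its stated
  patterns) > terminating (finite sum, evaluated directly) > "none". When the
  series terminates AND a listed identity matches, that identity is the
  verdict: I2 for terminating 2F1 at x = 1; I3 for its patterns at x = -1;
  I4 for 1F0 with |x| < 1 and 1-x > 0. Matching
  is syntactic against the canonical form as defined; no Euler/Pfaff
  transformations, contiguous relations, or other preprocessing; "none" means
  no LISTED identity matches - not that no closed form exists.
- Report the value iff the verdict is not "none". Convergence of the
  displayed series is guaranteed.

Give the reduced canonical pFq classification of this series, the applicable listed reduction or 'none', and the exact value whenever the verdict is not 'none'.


With C = \frac{3}{4}: the canonical form is 0F0(-; -; 1). Verdict at x = 1: exponential (I5) matches (the 0F0 exponential series at x = 1). Hence: \frac{3}{4} \cdot e^{1}.

Key observation: x = 1 and the product of the first k integers (C = 3/4, x = 1) is k!.
Step ratio: r(k) = 1 * 1 / [(k+1)] - rational; roots negated = parameters, x = 1, C = \frac{3}{4}.


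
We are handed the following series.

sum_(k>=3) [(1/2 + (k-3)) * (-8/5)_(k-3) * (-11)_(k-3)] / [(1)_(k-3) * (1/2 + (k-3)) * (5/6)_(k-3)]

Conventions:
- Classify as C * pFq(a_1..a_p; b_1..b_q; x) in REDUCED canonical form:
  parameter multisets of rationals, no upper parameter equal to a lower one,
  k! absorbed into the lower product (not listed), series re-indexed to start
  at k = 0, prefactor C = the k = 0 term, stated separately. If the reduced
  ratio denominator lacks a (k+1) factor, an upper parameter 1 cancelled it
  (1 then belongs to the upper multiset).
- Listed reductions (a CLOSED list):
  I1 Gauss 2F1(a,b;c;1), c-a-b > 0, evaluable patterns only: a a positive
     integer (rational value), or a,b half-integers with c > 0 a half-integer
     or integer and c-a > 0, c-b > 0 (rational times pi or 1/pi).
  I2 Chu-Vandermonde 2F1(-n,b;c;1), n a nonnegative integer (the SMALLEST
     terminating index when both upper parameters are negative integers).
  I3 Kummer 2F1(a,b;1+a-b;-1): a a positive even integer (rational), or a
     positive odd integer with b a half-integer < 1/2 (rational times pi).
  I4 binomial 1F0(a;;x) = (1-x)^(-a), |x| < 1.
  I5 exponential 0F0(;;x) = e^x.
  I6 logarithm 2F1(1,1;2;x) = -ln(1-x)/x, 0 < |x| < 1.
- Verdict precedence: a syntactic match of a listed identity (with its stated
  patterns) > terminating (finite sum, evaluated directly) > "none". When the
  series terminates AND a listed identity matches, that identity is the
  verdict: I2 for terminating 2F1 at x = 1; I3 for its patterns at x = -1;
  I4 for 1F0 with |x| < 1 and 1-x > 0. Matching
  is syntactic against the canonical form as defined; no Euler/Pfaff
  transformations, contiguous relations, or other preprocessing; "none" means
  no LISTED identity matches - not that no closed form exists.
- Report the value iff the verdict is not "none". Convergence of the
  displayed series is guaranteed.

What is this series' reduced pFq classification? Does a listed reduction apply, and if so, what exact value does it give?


First insight: t_0 = 1 here, and the factor k + 1/2 cancels (top and bottom), leaving prefactor 1.
Step ratio: r(k) = 1 * (k-11) (k-8/5) / [(k+5/6) (k+1)] - poly over poly, x = 1 from leading terms; C = 1 at k = 0.

The series (x = 1) is 2F1: upper {-11, -8/5}, lower {5/6}, prefactor 1. Verdict (x = 1): Chu-Vandermonde (I2) applies (terminating 2F1 at x = 1 with n = 11, b = -8/5, c = 5/6). Exact value: 11357877679305402968737/235711042242431640625.


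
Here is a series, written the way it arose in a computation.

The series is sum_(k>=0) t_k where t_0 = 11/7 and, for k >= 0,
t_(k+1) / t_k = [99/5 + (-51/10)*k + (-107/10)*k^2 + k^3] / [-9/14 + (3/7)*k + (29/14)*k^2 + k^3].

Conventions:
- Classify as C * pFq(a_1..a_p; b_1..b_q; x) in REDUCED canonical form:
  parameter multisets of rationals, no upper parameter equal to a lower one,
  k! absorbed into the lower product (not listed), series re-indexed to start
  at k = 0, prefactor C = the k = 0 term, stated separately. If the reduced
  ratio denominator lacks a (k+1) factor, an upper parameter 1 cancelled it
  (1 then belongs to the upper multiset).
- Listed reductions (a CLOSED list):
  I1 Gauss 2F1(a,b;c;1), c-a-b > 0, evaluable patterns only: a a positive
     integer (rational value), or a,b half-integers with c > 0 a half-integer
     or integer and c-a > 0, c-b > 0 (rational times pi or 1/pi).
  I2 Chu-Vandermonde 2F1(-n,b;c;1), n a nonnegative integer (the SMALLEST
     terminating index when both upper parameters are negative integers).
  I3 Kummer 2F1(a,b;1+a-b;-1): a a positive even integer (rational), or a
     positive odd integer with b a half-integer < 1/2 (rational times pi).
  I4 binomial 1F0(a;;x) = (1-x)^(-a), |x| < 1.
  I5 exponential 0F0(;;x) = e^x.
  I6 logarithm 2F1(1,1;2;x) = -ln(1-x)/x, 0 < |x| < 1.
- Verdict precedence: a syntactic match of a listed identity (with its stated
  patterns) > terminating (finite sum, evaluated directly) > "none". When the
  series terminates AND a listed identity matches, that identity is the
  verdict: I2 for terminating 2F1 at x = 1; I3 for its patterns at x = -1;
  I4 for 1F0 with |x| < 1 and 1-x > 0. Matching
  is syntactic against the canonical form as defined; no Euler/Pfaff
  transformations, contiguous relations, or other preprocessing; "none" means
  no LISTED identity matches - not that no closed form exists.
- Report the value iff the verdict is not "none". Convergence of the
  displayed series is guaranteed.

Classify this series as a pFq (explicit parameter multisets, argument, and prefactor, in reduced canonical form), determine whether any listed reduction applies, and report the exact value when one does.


Prefactor 11/7, argument 1: 2F1 with upper {-11, -6/5} over lower {-3/7}. Verdict: the Chu-Vandermonde identity I2 fires (terminating 2F1 at x = 1 with n = 11, b = -6/5, c = -3/7). Hence: -1140702660913931181/13957788085937500.

Structural cue: with t_0 = 11/7, cancel k + 3/2 from the displayed ratio first; then C = 11/7, x = 1.
Step ratio: r(k) = 1 * (k-11) (k-6/5) / [(k-3/7) (k+1)] - rational; roots negated = parameters, x = 1, C = 11/7.


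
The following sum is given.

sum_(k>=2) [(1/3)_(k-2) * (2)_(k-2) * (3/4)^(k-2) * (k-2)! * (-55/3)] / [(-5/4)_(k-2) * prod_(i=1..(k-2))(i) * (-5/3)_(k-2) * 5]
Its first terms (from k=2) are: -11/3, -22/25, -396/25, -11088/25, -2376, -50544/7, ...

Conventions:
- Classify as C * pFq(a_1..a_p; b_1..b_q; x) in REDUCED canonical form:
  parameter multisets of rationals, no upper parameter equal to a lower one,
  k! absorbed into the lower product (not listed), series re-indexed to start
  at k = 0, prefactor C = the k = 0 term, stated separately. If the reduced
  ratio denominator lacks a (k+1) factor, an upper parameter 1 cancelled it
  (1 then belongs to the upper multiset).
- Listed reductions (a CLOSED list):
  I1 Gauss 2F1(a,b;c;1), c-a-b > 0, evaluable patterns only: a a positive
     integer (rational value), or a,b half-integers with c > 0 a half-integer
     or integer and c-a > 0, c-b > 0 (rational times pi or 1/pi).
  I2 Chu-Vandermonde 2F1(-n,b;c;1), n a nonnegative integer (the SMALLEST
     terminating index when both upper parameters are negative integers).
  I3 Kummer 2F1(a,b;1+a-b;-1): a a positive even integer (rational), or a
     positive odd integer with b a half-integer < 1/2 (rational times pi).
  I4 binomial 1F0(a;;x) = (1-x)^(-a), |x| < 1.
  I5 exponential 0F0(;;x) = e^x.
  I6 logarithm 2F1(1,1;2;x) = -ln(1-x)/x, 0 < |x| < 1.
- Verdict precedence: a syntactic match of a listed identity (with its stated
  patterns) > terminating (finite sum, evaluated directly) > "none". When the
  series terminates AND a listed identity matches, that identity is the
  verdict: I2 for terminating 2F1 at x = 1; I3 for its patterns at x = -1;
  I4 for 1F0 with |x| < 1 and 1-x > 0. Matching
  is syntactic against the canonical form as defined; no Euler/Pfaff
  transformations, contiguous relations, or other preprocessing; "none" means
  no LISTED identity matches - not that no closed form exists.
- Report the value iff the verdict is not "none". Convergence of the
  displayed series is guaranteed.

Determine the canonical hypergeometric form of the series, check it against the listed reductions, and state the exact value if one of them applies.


Classification (C = -11/3): 3F2 with upper {1/3, 1, 2}, lower {-5/3, -5/4}, argument x = 3/4. Verdict: none (x = 3/4): each listed identity misses the multisets {1/3, 1, 2} ; {-5/3, -5/4}.

The tell: t_0 = -11/3 here, and the product of the first k integers (prefactor -11/3) is k!.
Term ratio: r(k) = (3/4) * (k+1/3) (k+1) (k+2) / [(k-5/3) (k-5/4) (k+1)] ; factor over Q: parameters, x = (3/4), and C = -11/3.


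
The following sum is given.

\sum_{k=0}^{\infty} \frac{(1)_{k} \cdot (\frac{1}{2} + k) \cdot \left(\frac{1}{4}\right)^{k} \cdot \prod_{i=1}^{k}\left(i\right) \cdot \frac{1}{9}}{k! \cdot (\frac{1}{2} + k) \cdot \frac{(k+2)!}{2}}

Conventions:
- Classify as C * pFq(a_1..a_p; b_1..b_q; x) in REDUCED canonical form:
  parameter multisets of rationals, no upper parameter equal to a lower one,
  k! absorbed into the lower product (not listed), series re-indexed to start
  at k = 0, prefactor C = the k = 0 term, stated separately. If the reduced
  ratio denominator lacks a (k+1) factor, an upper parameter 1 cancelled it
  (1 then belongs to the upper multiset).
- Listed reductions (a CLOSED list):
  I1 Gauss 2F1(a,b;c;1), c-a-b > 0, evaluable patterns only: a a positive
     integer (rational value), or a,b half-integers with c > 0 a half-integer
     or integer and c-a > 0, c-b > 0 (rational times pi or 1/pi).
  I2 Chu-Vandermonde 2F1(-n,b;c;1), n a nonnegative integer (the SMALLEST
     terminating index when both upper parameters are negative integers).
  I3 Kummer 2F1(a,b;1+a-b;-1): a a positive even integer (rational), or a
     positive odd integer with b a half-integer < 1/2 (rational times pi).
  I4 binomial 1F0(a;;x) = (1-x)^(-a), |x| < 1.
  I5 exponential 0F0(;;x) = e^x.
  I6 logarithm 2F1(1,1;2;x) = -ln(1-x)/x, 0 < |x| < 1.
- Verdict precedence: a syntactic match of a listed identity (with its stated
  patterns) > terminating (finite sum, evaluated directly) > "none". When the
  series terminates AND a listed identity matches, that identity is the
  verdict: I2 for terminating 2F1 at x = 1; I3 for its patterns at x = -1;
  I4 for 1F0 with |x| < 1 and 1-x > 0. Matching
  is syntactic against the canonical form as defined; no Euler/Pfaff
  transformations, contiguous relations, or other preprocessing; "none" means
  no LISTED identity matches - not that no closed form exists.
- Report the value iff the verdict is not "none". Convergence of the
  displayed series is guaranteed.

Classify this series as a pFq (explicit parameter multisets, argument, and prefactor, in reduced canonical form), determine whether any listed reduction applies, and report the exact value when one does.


Reduced: x = \frac{1}{4}, 2F1, upper = {1, 1}, lower = {3}, C = \frac{1}{9}. Verdict: no listed reduction: x = \frac{1}{4} and upper {1, 1} fail every I1-I6 pattern.

Key step: from the first term \frac{1}{9}: the running product (prefactor 1/9) telescopes to a rising factorial.
Ratio: r(k) = \frac{1}{4} * (k+1) (k+1) / [(k+3) (k+1)] - rational in k. x = \frac{1}{4}; t_0 = \frac{1}{9}; negate the roots.


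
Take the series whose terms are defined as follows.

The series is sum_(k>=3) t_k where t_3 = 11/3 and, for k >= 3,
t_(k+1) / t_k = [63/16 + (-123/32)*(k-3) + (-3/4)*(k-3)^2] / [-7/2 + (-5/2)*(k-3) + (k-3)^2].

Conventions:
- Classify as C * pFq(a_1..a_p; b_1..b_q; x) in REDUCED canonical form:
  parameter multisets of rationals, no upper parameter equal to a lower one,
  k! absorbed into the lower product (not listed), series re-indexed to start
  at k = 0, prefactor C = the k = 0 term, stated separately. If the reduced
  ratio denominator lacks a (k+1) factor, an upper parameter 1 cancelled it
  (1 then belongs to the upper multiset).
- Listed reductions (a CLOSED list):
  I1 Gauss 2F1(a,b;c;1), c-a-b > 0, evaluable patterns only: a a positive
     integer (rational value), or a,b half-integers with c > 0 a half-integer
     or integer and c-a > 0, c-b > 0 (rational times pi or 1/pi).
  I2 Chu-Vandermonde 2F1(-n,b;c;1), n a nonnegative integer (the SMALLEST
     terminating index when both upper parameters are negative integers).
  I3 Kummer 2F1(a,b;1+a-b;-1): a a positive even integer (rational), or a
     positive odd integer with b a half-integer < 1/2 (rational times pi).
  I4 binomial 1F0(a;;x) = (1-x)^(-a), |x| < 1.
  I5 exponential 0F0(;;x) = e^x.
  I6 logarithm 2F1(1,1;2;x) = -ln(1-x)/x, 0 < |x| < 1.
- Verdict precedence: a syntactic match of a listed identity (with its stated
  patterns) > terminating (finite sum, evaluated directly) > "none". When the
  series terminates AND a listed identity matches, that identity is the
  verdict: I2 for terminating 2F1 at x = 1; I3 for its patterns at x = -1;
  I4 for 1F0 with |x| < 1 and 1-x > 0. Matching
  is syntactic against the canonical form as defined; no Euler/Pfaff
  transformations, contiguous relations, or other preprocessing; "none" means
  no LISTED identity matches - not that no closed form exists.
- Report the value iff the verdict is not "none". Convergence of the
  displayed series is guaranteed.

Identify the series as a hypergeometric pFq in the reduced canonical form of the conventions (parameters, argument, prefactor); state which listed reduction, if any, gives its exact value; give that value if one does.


Classification (C = 11/3): 2F1 with upper {-7/8, 6}, lower {-7/2}, argument x = -3/4. Verdict: none - at argument -3/4 the multisets {-7/8, 6} ; {-7/2} match no listed identity.

Key step: t_0 = 11/3 here, and the expanded ratio factors over Q; C = 11/3, x = -3/4, roots give parameters.
Term ratio: r(k) = (-3/4) * (k-7/8) (k+6) / [(k-7/2) (k+1)] - rational; roots negated = parameters, x = (-3/4), C = 11/3.


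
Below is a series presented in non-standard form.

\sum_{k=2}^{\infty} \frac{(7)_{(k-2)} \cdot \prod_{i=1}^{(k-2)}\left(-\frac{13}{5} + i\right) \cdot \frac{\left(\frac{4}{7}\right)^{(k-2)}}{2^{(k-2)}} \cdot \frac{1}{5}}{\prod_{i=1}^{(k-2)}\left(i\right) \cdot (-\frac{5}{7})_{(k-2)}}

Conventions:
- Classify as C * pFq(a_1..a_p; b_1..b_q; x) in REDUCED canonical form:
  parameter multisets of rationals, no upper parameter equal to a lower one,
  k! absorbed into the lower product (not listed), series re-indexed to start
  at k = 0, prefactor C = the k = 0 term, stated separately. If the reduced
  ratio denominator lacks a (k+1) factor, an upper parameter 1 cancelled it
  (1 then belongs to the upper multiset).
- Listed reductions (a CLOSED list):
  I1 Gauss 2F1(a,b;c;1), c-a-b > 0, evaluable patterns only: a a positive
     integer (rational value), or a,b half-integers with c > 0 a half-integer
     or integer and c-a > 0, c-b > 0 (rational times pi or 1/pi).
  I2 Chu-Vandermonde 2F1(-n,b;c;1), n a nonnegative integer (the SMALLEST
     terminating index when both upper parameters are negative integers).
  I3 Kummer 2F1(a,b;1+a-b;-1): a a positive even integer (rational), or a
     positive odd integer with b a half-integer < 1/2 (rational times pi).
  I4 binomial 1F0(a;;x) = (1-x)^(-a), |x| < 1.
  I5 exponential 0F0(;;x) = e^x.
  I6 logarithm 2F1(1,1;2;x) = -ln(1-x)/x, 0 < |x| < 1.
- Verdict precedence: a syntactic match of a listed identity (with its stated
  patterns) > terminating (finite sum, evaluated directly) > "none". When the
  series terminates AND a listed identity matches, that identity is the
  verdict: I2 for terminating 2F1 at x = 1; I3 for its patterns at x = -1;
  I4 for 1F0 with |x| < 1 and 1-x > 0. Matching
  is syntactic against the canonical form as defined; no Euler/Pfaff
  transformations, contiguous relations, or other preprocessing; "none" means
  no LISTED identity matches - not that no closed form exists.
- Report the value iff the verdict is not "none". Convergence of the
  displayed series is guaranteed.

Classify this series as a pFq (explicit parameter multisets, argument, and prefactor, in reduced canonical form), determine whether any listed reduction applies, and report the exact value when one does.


The series (x = \frac{2}{7}) is 2F1: upper {-\frac{8}{5}, 7}, lower {-\frac{5}{7}}, prefactor \frac{1}{5}. Verdict: none - this 2F1 at x = \frac{2}{7} matches no listed pattern, and upper {-\frac{8}{5}, 7} holds no stopper.

Key observation: from the first term \frac{1}{5}: the product of the first k integers (C = 1/5) is k!.
Adjacent-term ratio: r(k) = \frac{2}{7} * (k-\frac{8}{5}) (k+7) / [(k-\frac{5}{7}) (k+1)] ; factor over Q: parameters, x = \frac{2}{7}, and C = \frac{1}{5}.


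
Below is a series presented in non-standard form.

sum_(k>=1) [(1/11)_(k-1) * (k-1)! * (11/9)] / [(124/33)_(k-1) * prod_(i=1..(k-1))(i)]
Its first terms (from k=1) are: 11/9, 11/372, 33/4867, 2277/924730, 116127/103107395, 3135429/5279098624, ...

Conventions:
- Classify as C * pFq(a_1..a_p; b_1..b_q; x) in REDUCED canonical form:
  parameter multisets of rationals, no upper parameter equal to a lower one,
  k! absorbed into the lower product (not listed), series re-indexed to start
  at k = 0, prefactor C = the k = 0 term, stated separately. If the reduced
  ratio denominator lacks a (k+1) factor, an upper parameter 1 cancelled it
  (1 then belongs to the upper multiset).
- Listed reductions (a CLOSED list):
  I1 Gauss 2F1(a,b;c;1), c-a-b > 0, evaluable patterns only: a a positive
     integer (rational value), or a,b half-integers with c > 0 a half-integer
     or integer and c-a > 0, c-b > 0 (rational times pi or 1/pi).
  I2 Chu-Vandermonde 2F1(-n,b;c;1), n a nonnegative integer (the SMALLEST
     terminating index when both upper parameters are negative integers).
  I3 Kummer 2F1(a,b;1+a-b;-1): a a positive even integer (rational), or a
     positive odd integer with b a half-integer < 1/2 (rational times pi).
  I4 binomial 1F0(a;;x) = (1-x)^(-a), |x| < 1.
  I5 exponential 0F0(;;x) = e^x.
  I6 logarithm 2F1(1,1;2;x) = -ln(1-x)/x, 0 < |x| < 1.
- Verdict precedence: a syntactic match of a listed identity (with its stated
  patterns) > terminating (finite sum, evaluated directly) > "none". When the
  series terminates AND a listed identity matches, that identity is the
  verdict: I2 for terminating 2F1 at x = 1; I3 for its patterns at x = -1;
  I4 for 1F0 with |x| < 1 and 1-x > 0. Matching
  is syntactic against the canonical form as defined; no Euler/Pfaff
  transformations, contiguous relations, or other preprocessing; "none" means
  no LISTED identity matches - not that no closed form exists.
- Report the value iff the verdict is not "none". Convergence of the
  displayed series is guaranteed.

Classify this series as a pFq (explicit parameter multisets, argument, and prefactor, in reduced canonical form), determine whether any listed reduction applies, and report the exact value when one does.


Prefactor 11/9, argument 1: 2F1 with upper {1/11, 1} over lower {124/33}. Verdict at x = 1: Gauss's theorem (I1) matches (x = 1: the Gamma ratio telescopes since c-a-b = 8/3 > 0 and a = 1 in Z>0). Exact value: 91/72.

Key observation: x = 1 and the factorial ratio (C = 11/9) (k+a-1)!/(a-1)! is a rising factorial (a)_k.
Ratio: r(k) = 1 * (k+1/11) (k+1) / [(k+124/33) (k+1)] - rational in k. x = 1; t_0 = 11/9; negate the roots.


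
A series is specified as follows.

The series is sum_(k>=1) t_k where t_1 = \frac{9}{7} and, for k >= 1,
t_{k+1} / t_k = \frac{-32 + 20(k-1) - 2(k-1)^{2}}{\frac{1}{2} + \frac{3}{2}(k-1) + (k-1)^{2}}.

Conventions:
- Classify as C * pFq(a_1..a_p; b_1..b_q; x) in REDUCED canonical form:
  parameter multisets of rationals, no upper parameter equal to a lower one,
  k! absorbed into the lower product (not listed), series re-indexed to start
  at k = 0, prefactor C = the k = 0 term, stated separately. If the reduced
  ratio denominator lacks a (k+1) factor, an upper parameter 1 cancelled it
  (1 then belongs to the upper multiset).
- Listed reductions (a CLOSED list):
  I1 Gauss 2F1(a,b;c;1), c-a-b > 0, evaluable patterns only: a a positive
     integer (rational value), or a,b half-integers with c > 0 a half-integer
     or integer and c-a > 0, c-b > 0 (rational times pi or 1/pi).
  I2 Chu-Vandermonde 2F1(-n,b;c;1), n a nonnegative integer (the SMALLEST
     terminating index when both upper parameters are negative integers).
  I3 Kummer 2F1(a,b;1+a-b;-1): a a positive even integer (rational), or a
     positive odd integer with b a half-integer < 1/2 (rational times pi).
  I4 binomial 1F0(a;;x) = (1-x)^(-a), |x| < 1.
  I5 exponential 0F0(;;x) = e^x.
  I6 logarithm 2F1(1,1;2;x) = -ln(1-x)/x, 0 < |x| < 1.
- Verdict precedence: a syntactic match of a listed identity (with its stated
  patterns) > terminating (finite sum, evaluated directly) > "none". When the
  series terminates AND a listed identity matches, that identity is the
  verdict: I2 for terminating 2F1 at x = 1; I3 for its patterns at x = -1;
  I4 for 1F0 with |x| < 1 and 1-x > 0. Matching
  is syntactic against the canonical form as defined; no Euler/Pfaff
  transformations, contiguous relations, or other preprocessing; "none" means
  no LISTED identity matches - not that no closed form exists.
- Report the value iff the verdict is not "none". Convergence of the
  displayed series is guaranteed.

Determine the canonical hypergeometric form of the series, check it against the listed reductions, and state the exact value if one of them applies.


This is \frac{9}{7} * 2F1(-8, -2; \frac{1}{2}; -2) in reduced canonical form. Verdict: terminating. (-2)_k vanishes past k = 2, leaving a 3-term sum, computed directly. Exact value: 303.

The tell: with t_0 = \frac{9}{7}, roots of the ratio polynomials (prefactor 9/7) are the negated parameters.
Adjacent-term ratio: r(k) = -2 * (k-8) (k-2) / [(k+\frac{1}{2}) (k+1)] - rational in k, leading ratio -2; with t_0 = \frac{9}{7}, classification follows.


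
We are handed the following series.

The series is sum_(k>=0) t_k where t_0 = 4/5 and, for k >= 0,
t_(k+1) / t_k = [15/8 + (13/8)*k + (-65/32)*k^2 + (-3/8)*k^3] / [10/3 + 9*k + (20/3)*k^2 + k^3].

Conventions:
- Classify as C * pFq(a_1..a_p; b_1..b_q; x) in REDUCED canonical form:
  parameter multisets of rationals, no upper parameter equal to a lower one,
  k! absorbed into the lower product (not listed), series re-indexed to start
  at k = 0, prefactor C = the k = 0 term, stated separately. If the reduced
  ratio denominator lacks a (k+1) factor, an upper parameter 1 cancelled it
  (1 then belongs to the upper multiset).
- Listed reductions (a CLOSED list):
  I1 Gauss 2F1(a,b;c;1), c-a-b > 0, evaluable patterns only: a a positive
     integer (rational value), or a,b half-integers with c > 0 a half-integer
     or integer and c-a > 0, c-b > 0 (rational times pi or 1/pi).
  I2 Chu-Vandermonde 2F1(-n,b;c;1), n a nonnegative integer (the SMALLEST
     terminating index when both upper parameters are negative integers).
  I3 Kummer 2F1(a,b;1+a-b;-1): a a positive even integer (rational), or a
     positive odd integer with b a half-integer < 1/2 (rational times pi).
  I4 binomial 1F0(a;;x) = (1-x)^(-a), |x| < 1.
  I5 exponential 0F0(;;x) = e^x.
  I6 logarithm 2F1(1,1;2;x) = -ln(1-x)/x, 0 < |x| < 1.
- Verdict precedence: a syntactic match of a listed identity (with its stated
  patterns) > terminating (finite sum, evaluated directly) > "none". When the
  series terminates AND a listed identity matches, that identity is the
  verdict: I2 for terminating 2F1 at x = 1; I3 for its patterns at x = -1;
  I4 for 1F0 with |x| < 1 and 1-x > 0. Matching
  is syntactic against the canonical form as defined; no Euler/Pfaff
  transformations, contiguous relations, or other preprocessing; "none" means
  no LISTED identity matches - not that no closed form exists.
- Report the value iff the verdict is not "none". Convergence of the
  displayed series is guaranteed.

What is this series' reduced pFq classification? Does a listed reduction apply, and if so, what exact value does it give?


With C = 4/5: the canonical form is 2F1(-5/4, 6; 5; -3/8). Verdict: no listed reduction: x = -3/8 and upper {-5/4, 6} fail every I1-I6 pattern.

The tell: t_0 being 4/5, factor the ratio over Q (prefactor 4/5): negated roots = parameters.
Adjacent-term ratio: r(k) = (-3/8) * (k-5/4) (k+6) / [(k+5) (k+1)] ; factor over Q: parameters, x = (-3/8), and C = 4/5.


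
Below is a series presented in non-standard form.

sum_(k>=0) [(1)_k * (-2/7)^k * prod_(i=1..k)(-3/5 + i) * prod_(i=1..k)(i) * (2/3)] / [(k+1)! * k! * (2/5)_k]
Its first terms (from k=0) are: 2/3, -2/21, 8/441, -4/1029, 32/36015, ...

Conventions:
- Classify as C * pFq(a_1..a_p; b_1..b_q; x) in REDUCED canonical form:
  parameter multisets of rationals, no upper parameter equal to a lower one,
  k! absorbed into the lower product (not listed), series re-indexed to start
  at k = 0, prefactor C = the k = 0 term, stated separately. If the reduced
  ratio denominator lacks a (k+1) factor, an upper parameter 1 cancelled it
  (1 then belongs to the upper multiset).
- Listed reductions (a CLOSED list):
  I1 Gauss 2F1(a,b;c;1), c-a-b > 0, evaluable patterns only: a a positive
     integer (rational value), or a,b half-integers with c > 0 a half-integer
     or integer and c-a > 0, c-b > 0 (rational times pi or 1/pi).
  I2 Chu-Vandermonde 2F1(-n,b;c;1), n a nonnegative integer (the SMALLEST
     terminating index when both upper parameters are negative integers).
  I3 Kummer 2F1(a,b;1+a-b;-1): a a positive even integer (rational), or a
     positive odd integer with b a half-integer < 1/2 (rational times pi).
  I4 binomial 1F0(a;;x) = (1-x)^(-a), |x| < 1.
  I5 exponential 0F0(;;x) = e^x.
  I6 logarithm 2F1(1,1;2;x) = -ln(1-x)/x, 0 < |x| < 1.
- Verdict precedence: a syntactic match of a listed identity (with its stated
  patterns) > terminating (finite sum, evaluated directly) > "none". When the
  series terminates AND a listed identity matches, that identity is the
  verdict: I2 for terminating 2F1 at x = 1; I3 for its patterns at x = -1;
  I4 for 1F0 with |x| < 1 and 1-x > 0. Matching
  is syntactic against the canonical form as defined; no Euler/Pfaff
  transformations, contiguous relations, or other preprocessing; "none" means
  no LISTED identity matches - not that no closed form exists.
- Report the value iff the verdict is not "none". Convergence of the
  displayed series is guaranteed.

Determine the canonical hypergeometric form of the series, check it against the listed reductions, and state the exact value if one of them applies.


Classification (C = 2/3): 2F1 with upper {1, 1}, lower {2}, argument x = -2/7. Verdict (x = -2/7): the I6 logarithm reduction applies (the logarithm: parameters (1,1;2), x = -2/7). Sum: (7/3) * ln(9/7).

Key step: from the first term 2/3: the running product (prefactor 2/3) telescopes to a rising factorial.
Adjacent-term ratio: r(k) = (-2/7) * (k+1) (k+1) / [(k+2) (k+1)] - rational in k. x = (-2/7); t_0 = 2/3; negate the roots.


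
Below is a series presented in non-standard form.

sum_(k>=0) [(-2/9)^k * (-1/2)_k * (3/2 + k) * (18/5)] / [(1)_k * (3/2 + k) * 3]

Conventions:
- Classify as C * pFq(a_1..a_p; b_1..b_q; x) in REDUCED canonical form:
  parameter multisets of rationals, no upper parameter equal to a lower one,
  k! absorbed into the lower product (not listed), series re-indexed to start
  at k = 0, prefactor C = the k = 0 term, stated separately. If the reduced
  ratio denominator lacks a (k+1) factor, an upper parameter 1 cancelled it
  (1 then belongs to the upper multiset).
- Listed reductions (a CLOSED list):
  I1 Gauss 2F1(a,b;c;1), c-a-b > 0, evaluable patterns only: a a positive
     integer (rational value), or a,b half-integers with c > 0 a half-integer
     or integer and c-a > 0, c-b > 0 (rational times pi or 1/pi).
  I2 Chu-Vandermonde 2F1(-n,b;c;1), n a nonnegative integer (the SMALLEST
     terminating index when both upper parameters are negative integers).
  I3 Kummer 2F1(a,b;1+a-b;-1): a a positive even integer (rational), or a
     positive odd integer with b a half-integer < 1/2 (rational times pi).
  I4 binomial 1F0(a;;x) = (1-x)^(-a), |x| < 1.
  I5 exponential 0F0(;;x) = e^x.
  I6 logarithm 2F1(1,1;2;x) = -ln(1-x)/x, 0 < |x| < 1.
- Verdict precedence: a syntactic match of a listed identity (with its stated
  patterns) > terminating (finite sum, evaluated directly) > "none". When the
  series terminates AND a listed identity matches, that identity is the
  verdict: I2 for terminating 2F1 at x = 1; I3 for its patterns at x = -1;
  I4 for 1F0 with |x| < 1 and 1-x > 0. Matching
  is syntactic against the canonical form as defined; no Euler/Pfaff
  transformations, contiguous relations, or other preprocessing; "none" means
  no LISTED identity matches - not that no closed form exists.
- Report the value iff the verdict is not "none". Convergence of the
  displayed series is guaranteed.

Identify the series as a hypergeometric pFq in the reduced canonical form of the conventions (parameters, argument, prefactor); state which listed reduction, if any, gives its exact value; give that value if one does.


At argument -2/9: a 1F0 with upper {-1/2}, lower {-}, scaled by C = 6/5. Verdict: the binomial series (I4) matches (the 1F0 binomial series: exponent 1/2, x = -2/9). Exact value: (6/5) * (11/9)^(1/2).

Key observation: t_0 = 6/5 here, and the constant factors (C = 6/5, x = -2/9) combine into one prefactor.
Ratio: r(k) = (-2/9) * (k-1/2) / [(k+1)] - rational in k. x = (-2/9); t_0 = 6/5; negate the roots.


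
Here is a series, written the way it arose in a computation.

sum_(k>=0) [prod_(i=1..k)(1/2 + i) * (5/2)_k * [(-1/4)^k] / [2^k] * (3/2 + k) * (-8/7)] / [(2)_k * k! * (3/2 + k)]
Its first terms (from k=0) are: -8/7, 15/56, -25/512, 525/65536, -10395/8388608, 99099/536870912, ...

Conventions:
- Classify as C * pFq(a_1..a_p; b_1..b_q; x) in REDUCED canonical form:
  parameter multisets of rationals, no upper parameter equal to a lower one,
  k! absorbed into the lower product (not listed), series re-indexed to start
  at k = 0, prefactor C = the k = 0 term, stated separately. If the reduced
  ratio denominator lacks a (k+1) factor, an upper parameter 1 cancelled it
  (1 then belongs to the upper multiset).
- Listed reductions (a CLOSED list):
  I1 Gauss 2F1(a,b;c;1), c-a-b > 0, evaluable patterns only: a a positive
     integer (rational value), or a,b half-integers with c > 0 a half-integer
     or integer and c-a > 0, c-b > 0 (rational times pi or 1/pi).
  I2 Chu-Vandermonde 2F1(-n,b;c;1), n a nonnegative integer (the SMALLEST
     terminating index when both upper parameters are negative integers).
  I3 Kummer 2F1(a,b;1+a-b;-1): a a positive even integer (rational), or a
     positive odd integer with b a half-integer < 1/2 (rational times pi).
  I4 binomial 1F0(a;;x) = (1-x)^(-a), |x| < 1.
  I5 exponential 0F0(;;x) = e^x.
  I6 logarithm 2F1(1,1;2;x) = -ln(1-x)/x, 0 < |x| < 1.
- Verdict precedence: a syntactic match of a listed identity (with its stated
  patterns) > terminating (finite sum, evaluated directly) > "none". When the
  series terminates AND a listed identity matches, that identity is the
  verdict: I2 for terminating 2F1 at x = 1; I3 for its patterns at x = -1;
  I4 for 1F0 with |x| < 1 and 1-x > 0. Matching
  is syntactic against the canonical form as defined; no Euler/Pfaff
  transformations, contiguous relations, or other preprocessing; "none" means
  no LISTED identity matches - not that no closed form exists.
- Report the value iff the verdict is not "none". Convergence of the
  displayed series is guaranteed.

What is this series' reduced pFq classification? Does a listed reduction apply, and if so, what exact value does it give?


Classification (C = -8/7): 2F1 with upper {3/2, 5/2}, lower {2}, argument x = -1/8. Verdict: none. No listed pattern accepts 2F1(3/2, 5/2; 2; -1/8).

Structural cue: t_0 = -8/7 here, and k + 3/2 divides numerator and denominator alike; C = -8/7 after cancelling.
Ratio: r(k) = (-1/8) * (k+3/2) (k+5/2) / [(k+2) (k+1)] ; factor over Q: parameters, x = (-1/8), and C = -8/7.


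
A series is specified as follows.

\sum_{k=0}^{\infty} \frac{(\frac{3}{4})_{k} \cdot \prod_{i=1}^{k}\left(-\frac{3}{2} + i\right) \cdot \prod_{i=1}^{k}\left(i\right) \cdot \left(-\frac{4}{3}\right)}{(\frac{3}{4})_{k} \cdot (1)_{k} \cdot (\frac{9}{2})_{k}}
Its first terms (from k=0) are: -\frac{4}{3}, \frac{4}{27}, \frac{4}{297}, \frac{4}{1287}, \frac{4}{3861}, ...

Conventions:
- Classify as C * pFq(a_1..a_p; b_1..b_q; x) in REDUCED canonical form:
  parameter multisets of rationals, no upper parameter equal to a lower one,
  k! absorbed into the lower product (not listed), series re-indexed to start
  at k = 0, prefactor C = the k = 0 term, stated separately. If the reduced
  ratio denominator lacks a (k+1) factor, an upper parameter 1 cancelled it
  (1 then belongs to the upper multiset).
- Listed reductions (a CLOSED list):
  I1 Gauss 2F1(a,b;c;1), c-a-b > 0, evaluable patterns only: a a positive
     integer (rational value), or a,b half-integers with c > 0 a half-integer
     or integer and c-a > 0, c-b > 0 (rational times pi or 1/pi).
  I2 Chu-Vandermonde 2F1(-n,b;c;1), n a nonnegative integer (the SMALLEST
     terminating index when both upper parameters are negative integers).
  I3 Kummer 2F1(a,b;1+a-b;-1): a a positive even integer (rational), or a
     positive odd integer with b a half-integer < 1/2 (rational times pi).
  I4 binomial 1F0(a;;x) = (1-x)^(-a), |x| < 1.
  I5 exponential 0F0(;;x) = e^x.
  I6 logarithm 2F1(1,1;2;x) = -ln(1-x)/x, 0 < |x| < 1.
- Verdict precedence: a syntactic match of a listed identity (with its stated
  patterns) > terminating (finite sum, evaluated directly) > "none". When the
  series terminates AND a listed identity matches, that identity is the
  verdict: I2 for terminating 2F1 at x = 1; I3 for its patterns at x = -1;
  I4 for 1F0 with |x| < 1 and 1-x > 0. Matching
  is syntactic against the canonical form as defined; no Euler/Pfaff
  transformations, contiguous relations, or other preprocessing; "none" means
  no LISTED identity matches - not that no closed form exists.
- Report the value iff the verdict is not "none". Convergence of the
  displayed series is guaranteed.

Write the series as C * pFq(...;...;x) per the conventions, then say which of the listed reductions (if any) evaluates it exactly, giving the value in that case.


Prefactor -\frac{4}{3}, argument 1: 2F1 with upper {-\frac{1}{2}, 1} over lower {\frac{9}{2}}. Verdict: Gauss's theorem (I1) fires (x = 1: the Gamma ratio telescopes since c-a-b = 4 > 0 and a = 1 in Z>0). Exact value: -\frac{7}{6}.

Key step: x = 1 and the running product (C = -4/3) telescopes to a rising factorial.
Consecutive-term ratio: r(k) = 1 * (k-\frac{1}{2}) (k+1) / [(k+\frac{9}{2}) (k+1)] ; factor over Q: parameters, x = 1, and C = -\frac{4}{3}.


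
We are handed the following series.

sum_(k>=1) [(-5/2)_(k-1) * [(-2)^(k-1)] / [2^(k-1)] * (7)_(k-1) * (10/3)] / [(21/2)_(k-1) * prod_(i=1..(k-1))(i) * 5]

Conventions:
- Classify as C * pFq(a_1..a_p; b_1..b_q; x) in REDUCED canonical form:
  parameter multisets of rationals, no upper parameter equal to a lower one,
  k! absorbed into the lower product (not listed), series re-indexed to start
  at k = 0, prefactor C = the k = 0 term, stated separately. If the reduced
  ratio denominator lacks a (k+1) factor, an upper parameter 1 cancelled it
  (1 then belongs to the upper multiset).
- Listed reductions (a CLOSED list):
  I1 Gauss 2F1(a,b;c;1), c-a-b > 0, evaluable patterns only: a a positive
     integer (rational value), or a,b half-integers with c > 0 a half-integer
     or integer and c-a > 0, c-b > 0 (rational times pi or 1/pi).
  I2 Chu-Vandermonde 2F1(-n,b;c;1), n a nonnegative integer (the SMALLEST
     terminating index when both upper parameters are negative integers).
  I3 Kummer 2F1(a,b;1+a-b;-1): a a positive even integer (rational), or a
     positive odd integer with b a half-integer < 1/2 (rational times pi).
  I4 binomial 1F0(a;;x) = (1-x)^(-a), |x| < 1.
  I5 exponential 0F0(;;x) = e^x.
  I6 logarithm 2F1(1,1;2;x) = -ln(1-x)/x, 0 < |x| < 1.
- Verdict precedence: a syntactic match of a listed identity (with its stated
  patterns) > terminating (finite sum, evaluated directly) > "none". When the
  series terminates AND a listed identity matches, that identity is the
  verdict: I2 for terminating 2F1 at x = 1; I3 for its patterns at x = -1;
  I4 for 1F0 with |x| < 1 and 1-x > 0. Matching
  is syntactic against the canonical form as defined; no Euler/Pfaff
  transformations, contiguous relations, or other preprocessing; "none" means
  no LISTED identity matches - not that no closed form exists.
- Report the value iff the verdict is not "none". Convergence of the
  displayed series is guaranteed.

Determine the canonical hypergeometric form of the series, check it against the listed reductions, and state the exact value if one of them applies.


Classification (C = 2/3): 2F1 with upper {-5/2, 7}, lower {21/2}, argument x = -1. Verdict: this is Kummer (I3) (x = -1; c = 21/2 equals 1+a-b for upper {-5/2, 7}: listed pattern). Value: (1616615/2097152) * pi.

Key step: with t_0 = 2/3, the product of the first k integers (C = 2/3) is k!.
Step ratio: r(k) = (-1) * (k-5/2) (k+7) / [(k+21/2) (k+1)] - rational in k. x = (-1); t_0 = 2/3; negate the roots.
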